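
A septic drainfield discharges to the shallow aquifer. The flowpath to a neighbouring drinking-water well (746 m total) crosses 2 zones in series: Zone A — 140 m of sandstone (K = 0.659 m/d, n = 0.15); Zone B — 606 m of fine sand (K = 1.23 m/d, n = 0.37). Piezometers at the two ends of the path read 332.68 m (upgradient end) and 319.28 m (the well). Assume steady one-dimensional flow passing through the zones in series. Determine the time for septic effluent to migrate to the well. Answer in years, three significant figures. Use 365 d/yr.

35.4 years

Total head drop ΔH = 332.68 − 319.28 = 13.40 m
Steady 1-D flow in series ⇒ the Darcy flux q is identical in every zone and the zone head losses add (resistances L/K in series).
Σ(L/K) = 140/0.659 + 606/1.23 = 212.4 + 492.7 = 705.1 d
q = ΔH / Σ(L/K) = 13.40 / 705.1 = 0.01900 m/d (same in every zone)
Zone A: v = q/n = 0.01900/0.15 = 0.1267 m/d → t_A = 140/0.1267 = 1105 d
Zone B: v = q/n = 0.01900/0.37 = 0.05136 m/d → t_B = 606/0.05136 = 11800 d
Total t = 1105 + 11800 = 12900 d
   = 12900 / 365 = 35.4 yr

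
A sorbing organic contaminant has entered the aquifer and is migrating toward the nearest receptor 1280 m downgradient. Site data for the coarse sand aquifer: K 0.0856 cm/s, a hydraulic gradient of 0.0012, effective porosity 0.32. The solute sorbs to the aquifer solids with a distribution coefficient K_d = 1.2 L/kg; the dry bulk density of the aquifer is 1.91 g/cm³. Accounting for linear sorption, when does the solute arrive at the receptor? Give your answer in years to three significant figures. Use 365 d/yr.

103 years

K = 0.0856 cm/s × 864 = 73.96 m/d
q = Ki = 73.96 × 0.0012 = 0.08875 m/d
Average linear velocity = 0.08875 / 0.32 = 0.2773 m/d
Retardation R = 1 + ρ_b·K_d/n = 1 + 1.91×1.2/0.32 = 8.163
Contaminant velocity v_c = v/R = 0.2773/8.163 = 0.03398 m/d
t = L/v_c = 1280/0.03398 = 37670 d
   = 37670/365 = 103 yr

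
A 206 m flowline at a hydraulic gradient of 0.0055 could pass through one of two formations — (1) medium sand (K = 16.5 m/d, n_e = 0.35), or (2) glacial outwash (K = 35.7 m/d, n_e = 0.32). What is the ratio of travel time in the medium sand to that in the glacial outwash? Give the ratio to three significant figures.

2.37

Unit 1 (medium sand): v = 16.5×0.0055/0.35 = 0.2593 m/d, t = 206/0.2593 = 794.5 d
Unit 2 (glacial outwash): v = 35.7×0.0055/0.32 = 0.6136 m/d, t = 206/0.6136 = 335.7 d
t(medium sand) / t(glacial outwash) = 794.5/335.7 = 2.37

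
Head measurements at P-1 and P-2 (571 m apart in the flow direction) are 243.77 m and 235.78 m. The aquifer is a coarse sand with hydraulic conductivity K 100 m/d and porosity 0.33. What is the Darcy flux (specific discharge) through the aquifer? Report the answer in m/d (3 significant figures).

1.40 m/d

Hydraulic gradient i = (243.77 − 235.78) / 571 = 7.99 / 571 = 0.01399
Specific discharge q = 100 × 0.01399 = 1.399 m/d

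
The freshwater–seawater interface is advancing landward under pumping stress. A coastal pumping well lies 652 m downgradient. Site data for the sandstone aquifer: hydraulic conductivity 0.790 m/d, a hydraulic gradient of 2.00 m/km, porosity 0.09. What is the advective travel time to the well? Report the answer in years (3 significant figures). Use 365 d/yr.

102 years

Specific discharge q = 0.790 × 0.0020 = 0.001580 m/d
Average linear velocity = 0.001580 / 0.09 = 0.01756 m/d
t = L / v = 652 / 0.01756 = 37140 d
   = 37140 / 365 = 102 yr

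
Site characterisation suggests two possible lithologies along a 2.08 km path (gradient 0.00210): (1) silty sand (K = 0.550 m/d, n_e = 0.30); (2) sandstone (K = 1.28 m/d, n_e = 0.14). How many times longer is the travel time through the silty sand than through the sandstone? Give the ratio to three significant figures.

Unit 1 (silty sand): v = 0.550×0.0021/0.30 = 0.003850 m/d, t = 2080/0.003850 = 540300 d
Unit 2 (sandstone): v = 1.28×0.0021/0.14 = 0.01920 m/d, t = 2080/0.01920 = 108300 d
t(silty sand) / t(sandstone) = 540300/108300 = 4.99

4.99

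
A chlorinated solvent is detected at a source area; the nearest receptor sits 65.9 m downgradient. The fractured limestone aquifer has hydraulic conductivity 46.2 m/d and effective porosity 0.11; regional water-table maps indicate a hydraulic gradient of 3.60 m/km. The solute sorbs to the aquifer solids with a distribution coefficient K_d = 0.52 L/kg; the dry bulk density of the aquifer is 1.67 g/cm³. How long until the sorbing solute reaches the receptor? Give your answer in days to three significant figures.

388 days

Specific discharge q = 46.2 × 0.0036 = 0.1663 m/d
Seepage velocity v = q / n = 0.1663 / 0.11 = 1.512 m/d
Retardation R = 1 + ρ_b·K_d/n = 1 + 1.67×0.52/0.11 = 8.895
Contaminant velocity v_c = v/R = 1.512/8.895 = 0.1700 m/d
t = L/v_c = 65.9/0.1700 = 387.7 d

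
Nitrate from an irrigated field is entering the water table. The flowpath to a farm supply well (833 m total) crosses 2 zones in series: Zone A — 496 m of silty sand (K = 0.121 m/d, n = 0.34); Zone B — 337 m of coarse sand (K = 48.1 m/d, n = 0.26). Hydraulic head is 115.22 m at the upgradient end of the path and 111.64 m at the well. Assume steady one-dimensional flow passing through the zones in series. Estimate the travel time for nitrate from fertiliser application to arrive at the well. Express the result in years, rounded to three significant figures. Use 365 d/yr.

805 years

Total head drop ΔH = 115.22 − 111.64 = 3.58 m
Steady 1-D flow in series ⇒ the Darcy flux q is identical in every zone and the zone head losses add (resistances L/K in series).
Σ(L/K) = 496/0.121 + 337/48.1 = 4099 + 7.006 = 4106 d
q = ΔH / Σ(L/K) = 3.58 / 4106 = 8.719e-4 m/d (same in every zone)
Zone A: v = q/n = 8.719e-4/0.34 = 0.002564 m/d → t_A = 496/0.002564 = 193400 d
Zone B: v = q/n = 8.719e-4/0.26 = 0.003353 m/d → t_B = 337/0.003353 = 100500 d
Total t = 193400 + 100500 = 293900 d
   = 293900 / 365 = 805 yr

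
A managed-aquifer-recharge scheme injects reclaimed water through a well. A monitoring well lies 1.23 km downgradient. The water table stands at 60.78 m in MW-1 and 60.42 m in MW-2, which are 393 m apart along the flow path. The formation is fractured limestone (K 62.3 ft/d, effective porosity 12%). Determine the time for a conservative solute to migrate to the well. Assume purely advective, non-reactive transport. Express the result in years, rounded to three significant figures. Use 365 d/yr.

Hydraulic gradient i = (60.78 − 60.42) / 393 = 0.36 / 393 = 9.160e-4
K = 62.3 ft/d × 0.3048 = 18.99 m/d
Darcy flux q = K·i = 18.99 × 9.160e-4 = 0.01739 m/d
v = Ki/n = 18.99·9.160e-4/0.12 = 0.1450 m/d
L = 1.23 km = 1230 m
t = L / v = 1230 / 0.1450 = 8485 d
   = 8485 / 365 = 23.2 yr

23.2 years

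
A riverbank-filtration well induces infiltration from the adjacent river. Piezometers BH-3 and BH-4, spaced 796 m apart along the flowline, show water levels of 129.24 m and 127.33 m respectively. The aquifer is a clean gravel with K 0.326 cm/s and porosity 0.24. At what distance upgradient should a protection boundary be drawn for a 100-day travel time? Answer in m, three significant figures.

282 m

Hydraulic gradient i = (129.24 − 127.33) / 796 = 1.91 / 796 = 0.002399
K = 0.326 cm/s × 864 = 281.7 m/d
q = Ki = 281.7 × 0.002399 = 0.6759 m/d
Seepage velocity v = q / n = 0.6759 / 0.24 = 2.816 m/d
L = v × T = 2.816 × 100 = 281.6 m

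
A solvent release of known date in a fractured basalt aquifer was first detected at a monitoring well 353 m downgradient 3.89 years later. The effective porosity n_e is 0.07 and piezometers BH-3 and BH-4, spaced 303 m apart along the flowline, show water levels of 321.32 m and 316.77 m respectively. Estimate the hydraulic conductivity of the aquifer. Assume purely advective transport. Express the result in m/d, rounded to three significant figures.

Hydraulic gradient i = (321.32 − 316.77) / 303 = 4.55 / 303 = 0.01502
t = 3.89 years = 1420 d
v = L / t = 353 / 1420 = 0.2486 m/d
K = v · n / i = 0.2486 × 0.07 / 0.01502 = 1.16 m/d

1.16 m/d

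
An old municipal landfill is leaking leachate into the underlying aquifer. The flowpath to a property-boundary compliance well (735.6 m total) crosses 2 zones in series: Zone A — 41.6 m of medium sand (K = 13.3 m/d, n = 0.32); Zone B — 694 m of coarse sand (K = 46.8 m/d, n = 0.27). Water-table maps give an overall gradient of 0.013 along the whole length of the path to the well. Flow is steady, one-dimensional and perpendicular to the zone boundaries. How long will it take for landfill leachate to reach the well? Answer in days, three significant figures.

For zones in series the flux q is common to all zones; the equivalent conductivity is the harmonic (thickness-weighted) mean, K_eq = L_total / Σ(L_j/K_j).
Σ(L/K) = 41.6/13.3 + 694/46.8 = 3.128 + 14.83 = 17.96 d
K_eq = L_total / Σ(L/K) = 735.6 / 17.96 = 40.96 m/d
q = K_eq · i = 40.96 × 0.013 = 0.5325 m/d (same in every zone)
Zone A: v = q/n = 0.5325/0.32 = 1.664 m/d → t_A = 41.6/1.664 = 25.00 d
Zone B: v = q/n = 0.5325/0.27 = 1.972 m/d → t_B = 694/1.972 = 351.9 d
Total t = 25.00 + 351.9 = 376.9 d

377 days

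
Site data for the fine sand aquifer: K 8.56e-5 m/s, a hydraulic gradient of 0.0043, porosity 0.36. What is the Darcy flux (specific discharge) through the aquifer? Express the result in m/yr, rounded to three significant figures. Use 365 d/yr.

11.6 m/yr

K = 8.56e-5 m/s × 86400 s/d = 7.396 m/d
Specific discharge q = 7.396 × 0.0043 = 0.03180 m/d
   = 0.03180 × 365 = 11.6 m/yr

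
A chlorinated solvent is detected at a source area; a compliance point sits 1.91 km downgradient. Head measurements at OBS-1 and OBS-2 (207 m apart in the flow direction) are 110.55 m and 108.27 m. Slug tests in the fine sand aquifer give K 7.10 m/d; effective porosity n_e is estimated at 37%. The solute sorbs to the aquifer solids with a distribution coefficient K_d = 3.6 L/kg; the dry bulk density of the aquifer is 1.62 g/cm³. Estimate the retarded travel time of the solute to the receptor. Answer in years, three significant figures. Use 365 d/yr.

Hydraulic gradient i = (110.55 − 108.27) / 207 = 2.28 / 207 = 0.01101
Darcy flux q = K·i = 7.10 × 0.01101 = 0.07820 m/d
v = Ki/n = 7.10·0.01101/0.37 = 0.2114 m/d
Retardation R = 1 + ρ_b·K_d/n = 1 + 1.62×3.6/0.37 = 16.76
Contaminant velocity v_c = v/R = 0.2114/16.76 = 0.01261 m/d
L = 1.91 km = 1910 m
t = L/v_c = 1910/0.01261 = 151500 d
   = 151500/365 = 415 yr

415 years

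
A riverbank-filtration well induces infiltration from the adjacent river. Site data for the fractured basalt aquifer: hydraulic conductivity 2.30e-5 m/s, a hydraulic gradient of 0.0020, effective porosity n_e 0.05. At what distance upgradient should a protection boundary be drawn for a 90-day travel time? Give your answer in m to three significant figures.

7.15 m

K = 2.30e-5 m/s × 86400 s/d = 1.987 m/d
Darcy flux q = K·i = 1.987 × 0.0020 = 0.003974 m/d
v = Ki/n = 1.987·0.0020/0.05 = 0.07949 m/d
L = v × T = 0.07949 × 90 = 7.154 m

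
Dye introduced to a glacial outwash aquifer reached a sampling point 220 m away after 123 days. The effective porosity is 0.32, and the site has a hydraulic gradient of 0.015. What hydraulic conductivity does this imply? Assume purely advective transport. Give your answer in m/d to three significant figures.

v = L / t = 220 / 123 = 1.789 m/d
K = v · n / i = 1.789 × 0.32 / 0.015 = 38.2 m/d

38.2 m/d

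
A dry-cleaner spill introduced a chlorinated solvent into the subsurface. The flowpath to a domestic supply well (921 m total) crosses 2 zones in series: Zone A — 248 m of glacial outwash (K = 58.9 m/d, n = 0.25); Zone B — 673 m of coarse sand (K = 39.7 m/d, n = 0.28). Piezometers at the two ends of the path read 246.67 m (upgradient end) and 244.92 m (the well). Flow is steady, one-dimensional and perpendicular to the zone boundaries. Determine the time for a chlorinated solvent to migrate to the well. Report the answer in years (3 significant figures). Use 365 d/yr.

Total head drop ΔH = 246.67 − 244.92 = 1.75 m
Continuity: the same q passes through each zone, so ΔH = q·Σ(L_j/K_j) — the zones act as resistances in series.
Σ(L/K) = 248/58.9 + 673/39.7 = 4.211 + 16.95 = 21.16 d
q = ΔH / Σ(L/K) = 1.75 / 21.16 = 0.08269 m/d (same in every zone)
Zone A: v = q/n = 0.08269/0.25 = 0.3308 m/d → t_A = 248/0.3308 = 749.8 d
Zone B: v = q/n = 0.08269/0.28 = 0.2953 m/d → t_B = 673/0.2953 = 2279 d
Total t = 749.8 + 2279 = 3029 d
   = 3029 / 365 = 8.30 yr

8.30 years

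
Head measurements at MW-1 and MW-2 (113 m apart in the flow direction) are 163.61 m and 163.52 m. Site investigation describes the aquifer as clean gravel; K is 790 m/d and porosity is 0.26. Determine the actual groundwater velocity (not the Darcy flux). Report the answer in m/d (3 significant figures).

2.42 m/d

Hydraulic gradient i = (163.61 − 163.52) / 113 = 0.09 / 113 = 7.965e-4
q = Ki = 790 × 7.965e-4 = 0.6292 m/d
Average linear velocity = 0.6292 / 0.26 = 2.420 m/d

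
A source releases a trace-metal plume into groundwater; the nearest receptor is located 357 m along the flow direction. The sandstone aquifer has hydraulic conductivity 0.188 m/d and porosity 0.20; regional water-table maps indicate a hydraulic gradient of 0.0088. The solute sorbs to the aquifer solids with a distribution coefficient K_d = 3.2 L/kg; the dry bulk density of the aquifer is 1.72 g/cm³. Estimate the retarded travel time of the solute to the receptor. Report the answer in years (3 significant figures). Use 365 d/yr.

q = Ki = 0.188 × 0.0088 = 0.001654 m/d
Seepage velocity v = q / n = 0.001654 / 0.20 = 0.008272 m/d
Retardation R = 1 + ρ_b·K_d/n = 1 + 1.72×3.2/0.20 = 28.52
Contaminant velocity v_c = v/R = 0.008272/28.52 = 2.900e-4 m/d
t = L/v_c = 357/2.900e-4 = 1.231e6 d
   = 1.231e6/365 = 3370 yr

3370 years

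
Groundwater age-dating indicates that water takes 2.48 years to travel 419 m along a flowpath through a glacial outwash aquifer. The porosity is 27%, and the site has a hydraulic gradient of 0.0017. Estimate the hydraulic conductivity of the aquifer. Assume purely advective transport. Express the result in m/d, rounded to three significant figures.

73.5 m/d

t = 2.48 years = 905.2 d
v = L / t = 419 / 905.2 = 0.4629 m/d
K = v · n / i = 0.4629 × 0.27 / 0.0017 = 73.5 m/d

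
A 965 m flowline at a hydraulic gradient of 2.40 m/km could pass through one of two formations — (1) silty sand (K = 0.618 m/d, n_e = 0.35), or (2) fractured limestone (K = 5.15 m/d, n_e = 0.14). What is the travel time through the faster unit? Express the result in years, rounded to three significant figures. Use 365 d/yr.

29.9 years

Unit 1 (silty sand): v = 0.618×0.0024/0.35 = 0.004238 m/d, t = 965/0.004238 = 227700 d
Unit 2 (fractured limestone): v = 5.15×0.0024/0.14 = 0.08829 m/d, t = 965/0.08829 = 10930 d
Faster: 10930 d / 365 = 29.9 yr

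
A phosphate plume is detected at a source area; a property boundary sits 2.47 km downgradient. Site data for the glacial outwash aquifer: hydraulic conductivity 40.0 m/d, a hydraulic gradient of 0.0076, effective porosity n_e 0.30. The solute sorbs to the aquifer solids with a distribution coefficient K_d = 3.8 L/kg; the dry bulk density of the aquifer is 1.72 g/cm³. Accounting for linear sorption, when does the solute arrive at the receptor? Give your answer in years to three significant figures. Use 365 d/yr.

152 years

Darcy flux q = K·i = 40.0 × 0.0076 = 0.3040 m/d
v_s = q/n_e = 0.3040/0.30 = 1.013 m/d
Retardation R = 1 + ρ_b·K_d/n = 1 + 1.72×3.8/0.30 = 22.79
Contaminant velocity v_c = v/R = 1.013/22.79 = 0.04447 m/d
L = 2.47 km = 2470 m
t = L/v_c = 2470/0.04447 = 55540 d
   = 55540/365 = 152 yr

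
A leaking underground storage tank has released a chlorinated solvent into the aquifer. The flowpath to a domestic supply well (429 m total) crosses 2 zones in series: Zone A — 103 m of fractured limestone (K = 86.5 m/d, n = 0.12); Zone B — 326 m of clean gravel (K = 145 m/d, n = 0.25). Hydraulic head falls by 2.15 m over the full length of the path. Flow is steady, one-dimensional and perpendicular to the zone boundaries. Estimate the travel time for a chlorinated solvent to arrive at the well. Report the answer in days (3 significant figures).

Continuity: the same q passes through each zone, so ΔH = q·Σ(L_j/K_j) — the zones act as resistances in series.
Σ(L/K) = 103/86.5 + 326/145 = 1.191 + 2.248 = 3.439 d
q = ΔH / Σ(L/K) = 2.15 / 3.439 = 0.6252 m/d (same in every zone)
Zone A: v = q/n = 0.6252/0.12 = 5.210 m/d → t_A = 103/5.210 = 19.77 d
Zone B: v = q/n = 0.6252/0.25 = 2.501 m/d → t_B = 326/2.501 = 130.4 d
Total t = 19.77 + 130.4 = 150.1 d

150 days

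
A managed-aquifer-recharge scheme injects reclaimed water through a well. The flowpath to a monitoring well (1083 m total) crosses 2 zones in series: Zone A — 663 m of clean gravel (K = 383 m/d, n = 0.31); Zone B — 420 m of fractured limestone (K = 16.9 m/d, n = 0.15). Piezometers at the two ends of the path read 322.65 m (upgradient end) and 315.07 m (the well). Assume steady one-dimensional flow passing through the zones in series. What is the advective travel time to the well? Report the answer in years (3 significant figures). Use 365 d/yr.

Total head drop ΔH = 322.65 − 315.07 = 7.58 m
Steady 1-D flow in series ⇒ the Darcy flux q is identical in every zone and the zone head losses add (resistances L/K in series).
Σ(L/K) = 663/383 + 420/16.9 = 1.731 + 24.85 = 26.58 d
q = ΔH / Σ(L/K) = 7.58 / 26.58 = 0.2851 m/d (same in every zone)
Zone A: v = q/n = 0.2851/0.31 = 0.9198 m/d → t_A = 663/0.9198 = 720.8 d
Zone B: v = q/n = 0.2851/0.15 = 1.901 m/d → t_B = 420/1.901 = 220.9 d
Total t = 720.8 + 220.9 = 941.7 d
   = 941.7 / 365 = 2.58 yr

2.58 years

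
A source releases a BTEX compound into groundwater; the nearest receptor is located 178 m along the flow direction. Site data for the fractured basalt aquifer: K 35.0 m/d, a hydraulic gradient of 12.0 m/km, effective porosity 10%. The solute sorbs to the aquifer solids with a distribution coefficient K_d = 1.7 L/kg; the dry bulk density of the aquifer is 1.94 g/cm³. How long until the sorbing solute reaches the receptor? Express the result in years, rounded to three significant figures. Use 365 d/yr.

3.95 years

Darcy flux q = K·i = 35.0 × 0.012 = 0.4200 m/d
Seepage velocity v = q / n = 0.4200 / 0.10 = 4.200 m/d
Retardation R = 1 + ρ_b·K_d/n = 1 + 1.94×1.7/0.10 = 33.98
Contaminant velocity v_c = v/R = 4.200/33.98 = 0.1236 m/d
t = L/v_c = 178/0.1236 = 1440 d
   = 1440/365 = 3.95 yr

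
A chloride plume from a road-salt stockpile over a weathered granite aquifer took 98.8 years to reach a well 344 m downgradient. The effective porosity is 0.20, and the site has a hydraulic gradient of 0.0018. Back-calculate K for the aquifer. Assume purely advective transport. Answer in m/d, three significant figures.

t = 98.8 years = 36060 d
v = L / t = 344 / 36060 = 0.009539 m/d
K = v · n / i = 0.009539 × 0.20 / 0.0018 = 1.06 m/d

1.06 m/d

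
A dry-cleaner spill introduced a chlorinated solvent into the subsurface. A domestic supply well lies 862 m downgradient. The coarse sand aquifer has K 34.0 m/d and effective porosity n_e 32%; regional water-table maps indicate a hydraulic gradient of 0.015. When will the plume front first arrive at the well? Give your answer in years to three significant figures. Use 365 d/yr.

q = Ki = 34.0 × 0.015 = 0.5100 m/d
v = Ki/n = 34.0·0.015/0.32 = 1.594 m/d
t = L / v = 862 / 1.594 = 540.9 d
   = 540.9 / 365 = 1.48 yr

1.48 years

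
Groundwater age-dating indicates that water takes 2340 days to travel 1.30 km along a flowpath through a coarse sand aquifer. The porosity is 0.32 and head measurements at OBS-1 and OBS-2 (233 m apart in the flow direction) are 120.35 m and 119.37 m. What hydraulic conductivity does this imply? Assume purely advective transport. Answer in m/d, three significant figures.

42.3 m/d

Hydraulic gradient i = (120.35 − 119.37) / 233 = 0.98 / 233 = 0.004206
L = 1.30 km = 1300 m
v = L / t = 1300 / 2340 = 0.5556 m/d
K = v · n / i = 0.5556 × 0.32 / 0.004206 = 42.3 m/d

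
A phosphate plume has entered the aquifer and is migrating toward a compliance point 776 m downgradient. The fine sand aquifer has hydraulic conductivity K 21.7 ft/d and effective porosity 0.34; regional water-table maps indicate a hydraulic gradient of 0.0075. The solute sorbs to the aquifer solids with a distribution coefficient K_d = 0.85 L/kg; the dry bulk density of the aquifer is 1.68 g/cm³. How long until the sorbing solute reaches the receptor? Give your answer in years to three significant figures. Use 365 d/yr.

75.8 years

K = 21.7 ft/d × 0.3048 = 6.614 m/d
q = Ki = 6.614 × 0.0075 = 0.04961 m/d
Seepage velocity v = q / n = 0.04961 / 0.34 = 0.1459 m/d
Retardation R = 1 + ρ_b·K_d/n = 1 + 1.68×0.85/0.34 = 5.200
Contaminant velocity v_c = v/R = 0.1459/5.200 = 0.02806 m/d
t = L/v_c = 776/0.02806 = 27660 d
   = 27660/365 = 75.8 yr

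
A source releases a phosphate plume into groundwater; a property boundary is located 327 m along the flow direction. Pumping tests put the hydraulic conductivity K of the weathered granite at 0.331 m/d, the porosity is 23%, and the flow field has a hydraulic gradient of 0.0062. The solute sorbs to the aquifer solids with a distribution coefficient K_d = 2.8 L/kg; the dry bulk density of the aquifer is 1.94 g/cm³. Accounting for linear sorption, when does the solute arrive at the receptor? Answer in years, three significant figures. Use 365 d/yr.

Darcy flux q = K·i = 0.331 × 0.0062 = 0.002052 m/d
v = Ki/n = 0.331·0.0062/0.23 = 0.008923 m/d
Retardation R = 1 + ρ_b·K_d/n = 1 + 1.94×2.8/0.23 = 24.62
Contaminant velocity v_c = v/R = 0.008923/24.62 = 3.625e-4 m/d
t = L/v_c = 327/3.625e-4 = 902200 d
   = 902200/365 = 2470 yr

2470 years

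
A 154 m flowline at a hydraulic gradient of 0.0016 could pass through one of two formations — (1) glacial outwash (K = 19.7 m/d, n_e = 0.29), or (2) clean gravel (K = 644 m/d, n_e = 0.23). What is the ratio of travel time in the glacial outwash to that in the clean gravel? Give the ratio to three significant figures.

Unit 1 (glacial outwash): v = 19.7×0.0016/0.29 = 0.1087 m/d, t = 154/0.1087 = 1417 d
Unit 2 (clean gravel): v = 644×0.0016/0.23 = 4.480 m/d, t = 154/4.480 = 34.38 d
t(glacial outwash) / t(clean gravel) = 1417/34.38 = 41.2

41.2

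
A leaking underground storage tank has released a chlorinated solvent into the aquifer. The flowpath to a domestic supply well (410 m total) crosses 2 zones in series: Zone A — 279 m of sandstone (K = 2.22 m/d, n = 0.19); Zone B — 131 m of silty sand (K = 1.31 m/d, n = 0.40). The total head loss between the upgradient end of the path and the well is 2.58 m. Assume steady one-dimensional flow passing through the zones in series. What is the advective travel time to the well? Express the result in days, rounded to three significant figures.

Steady 1-D flow in series ⇒ the Darcy flux q is identical in every zone and the zone head losses add (resistances L/K in series).
Σ(L/K) = 279/2.22 + 131/1.31 = 125.7 + 100.0 = 225.7 d
q = ΔH / Σ(L/K) = 2.58 / 225.7 = 0.01143 m/d (same in every zone)
Zone A: v = q/n = 0.01143/0.19 = 0.06017 m/d → t_A = 279/0.06017 = 4637 d
Zone B: v = q/n = 0.01143/0.40 = 0.02858 m/d → t_B = 131/0.02858 = 4583 d
Total t = 4637 + 4583 = 9220 d

9220 days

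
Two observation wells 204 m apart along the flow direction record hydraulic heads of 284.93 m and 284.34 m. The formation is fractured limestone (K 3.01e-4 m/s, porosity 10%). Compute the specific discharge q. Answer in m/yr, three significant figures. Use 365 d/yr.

Hydraulic gradient i = (284.93 − 284.34) / 204 = 0.59 / 204 = 0.002892
K = 3.01e-4 m/s × 86400 s/d = 26.01 m/d
Specific discharge q = 26.01 × 0.002892 = 0.07521 m/d
   = 0.07521 × 365 = 27.5 m/yr

27.5 m/yr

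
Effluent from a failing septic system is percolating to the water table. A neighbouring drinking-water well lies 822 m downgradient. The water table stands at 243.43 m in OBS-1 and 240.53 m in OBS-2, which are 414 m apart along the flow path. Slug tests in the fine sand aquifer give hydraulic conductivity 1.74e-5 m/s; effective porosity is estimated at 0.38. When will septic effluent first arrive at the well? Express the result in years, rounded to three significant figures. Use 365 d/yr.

Hydraulic gradient i = (243.43 − 240.53) / 414 = 2.90 / 414 = 0.007005
K = 1.74e-5 m/s × 86400 s/d = 1.503 m/d
q = Ki = 1.503 × 0.007005 = 0.01053 m/d
Average linear velocity = 0.01053 / 0.38 = 0.02771 m/d
t = L / v = 822 / 0.02771 = 29660 d
   = 29660 / 365 = 81.3 yr

81.3 years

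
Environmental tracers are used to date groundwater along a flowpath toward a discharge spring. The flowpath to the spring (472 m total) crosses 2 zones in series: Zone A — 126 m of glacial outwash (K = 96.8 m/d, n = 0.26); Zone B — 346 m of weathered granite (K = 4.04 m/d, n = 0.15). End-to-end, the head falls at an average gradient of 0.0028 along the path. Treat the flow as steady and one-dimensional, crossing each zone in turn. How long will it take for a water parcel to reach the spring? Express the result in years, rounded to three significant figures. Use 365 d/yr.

For zones in series the flux q is common to all zones; the equivalent conductivity is the harmonic (thickness-weighted) mean, K_eq = L_total / Σ(L_j/K_j).
Σ(L/K) = 126/96.8 + 346/4.04 = 1.302 + 85.64 = 86.95 d
K_eq = L_total / Σ(L/K) = 472 / 86.95 = 5.429 m/d
q = K_eq · i = 5.429 × 0.0028 = 0.01520 m/d (same in every zone)
Zone A: v = q/n = 0.01520/0.26 = 0.05846 m/d → t_A = 126/0.05846 = 2155 d
Zone B: v = q/n = 0.01520/0.15 = 0.1013 m/d → t_B = 346/0.1013 = 3414 d
Total t = 2155 + 3414 = 5570 d
   = 5570 / 365 = 15.3 yr

15.3 years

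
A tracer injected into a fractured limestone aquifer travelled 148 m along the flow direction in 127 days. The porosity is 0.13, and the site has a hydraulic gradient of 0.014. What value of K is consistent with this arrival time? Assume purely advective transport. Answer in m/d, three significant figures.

10.8 m/d

v = L / t = 148 / 127 = 1.165 m/d
K = v · n / i = 1.165 × 0.13 / 0.014 = 10.8 m/d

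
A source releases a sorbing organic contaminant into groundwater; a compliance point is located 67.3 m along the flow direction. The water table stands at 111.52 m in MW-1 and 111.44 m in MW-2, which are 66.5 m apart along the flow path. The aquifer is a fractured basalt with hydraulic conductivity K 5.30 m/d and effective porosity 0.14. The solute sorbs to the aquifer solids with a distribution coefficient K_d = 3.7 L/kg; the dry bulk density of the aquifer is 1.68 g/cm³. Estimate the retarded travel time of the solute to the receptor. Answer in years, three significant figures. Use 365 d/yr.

Hydraulic gradient i = (111.52 − 111.44) / 66.5 = 0.08 / 66.5 = 0.001203
Specific discharge q = 5.30 × 0.001203 = 0.006376 m/d
Average linear velocity = 0.006376 / 0.14 = 0.04554 m/d
Retardation R = 1 + ρ_b·K_d/n = 1 + 1.68×3.7/0.14 = 45.40
Contaminant velocity v_c = v/R = 0.04554/45.40 = 0.001003 m/d
t = L/v_c = 67.3/0.001003 = 67090 d
   = 67090/365 = 184 yr

184 years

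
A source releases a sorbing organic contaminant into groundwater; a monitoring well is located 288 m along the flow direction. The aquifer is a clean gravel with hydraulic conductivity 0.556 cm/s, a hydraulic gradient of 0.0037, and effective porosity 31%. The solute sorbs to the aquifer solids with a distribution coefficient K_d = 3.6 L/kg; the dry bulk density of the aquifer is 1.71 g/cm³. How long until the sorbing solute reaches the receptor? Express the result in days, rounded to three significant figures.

K = 0.556 cm/s × 864 = 480.4 m/d
q = Ki = 480.4 × 0.0037 = 1.777 m/d
v = Ki/n = 480.4·0.0037/0.31 = 5.734 m/d
Retardation R = 1 + ρ_b·K_d/n = 1 + 1.71×3.6/0.31 = 20.86
Contaminant velocity v_c = v/R = 5.734/20.86 = 0.2749 m/d
t = L/v_c = 288/0.2749 = 1048 d

1050 days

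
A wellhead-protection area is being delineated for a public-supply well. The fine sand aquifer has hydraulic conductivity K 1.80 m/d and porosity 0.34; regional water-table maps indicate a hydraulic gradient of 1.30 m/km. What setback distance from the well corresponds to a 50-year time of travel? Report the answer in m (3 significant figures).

126 m

Darcy flux q = K·i = 1.80 × 0.0013 = 0.002340 m/d
v_s = q/n_e = 0.002340/0.34 = 0.006882 m/d
T = 50 yr × 365 = 18250 d
L = v × T = 0.006882 × 18250 = 125.6 m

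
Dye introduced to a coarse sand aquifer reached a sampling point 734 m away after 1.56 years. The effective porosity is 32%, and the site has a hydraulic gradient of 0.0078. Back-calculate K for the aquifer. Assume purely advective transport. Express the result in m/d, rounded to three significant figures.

52.9 m/d

t = 1.56 years = 569.4 d
v = L / t = 734 / 569.4 = 1.289 m/d
K = v · n / i = 1.289 × 0.32 / 0.0078 = 52.9 m/d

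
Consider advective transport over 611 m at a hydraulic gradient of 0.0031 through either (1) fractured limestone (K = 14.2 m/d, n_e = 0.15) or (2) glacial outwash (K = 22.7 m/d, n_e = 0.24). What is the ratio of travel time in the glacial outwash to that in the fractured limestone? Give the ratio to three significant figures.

Unit 1 (fractured limestone): v = 14.2×0.0031/0.15 = 0.2935 m/d, t = 611/0.2935 = 2082 d
Unit 2 (glacial outwash): v = 22.7×0.0031/0.24 = 0.2932 m/d, t = 611/0.2932 = 2084 d
t(glacial outwash) / t(fractured limestone) = 2084/2082 = 1.00

1.00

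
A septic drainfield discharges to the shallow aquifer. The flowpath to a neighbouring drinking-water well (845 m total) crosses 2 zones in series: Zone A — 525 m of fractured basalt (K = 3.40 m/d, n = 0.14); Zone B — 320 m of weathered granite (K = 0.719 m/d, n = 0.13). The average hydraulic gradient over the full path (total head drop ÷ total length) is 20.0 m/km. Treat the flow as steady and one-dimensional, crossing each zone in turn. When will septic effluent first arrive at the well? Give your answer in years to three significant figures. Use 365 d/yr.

11.2 years

For zones in series the flux q is common to all zones; the equivalent conductivity is the harmonic (thickness-weighted) mean, K_eq = L_total / Σ(L_j/K_j).
Σ(L/K) = 525/3.40 + 320/0.719 = 154.4 + 445.1 = 599.5 d
K_eq = L_total / Σ(L/K) = 845 / 599.5 = 1.410 m/d
q = K_eq · i = 1.410 × 0.020 = 0.02819 m/d (same in every zone)
Zone A: v = q/n = 0.02819/0.14 = 0.2014 m/d → t_A = 525/0.2014 = 2607 d
Zone B: v = q/n = 0.02819/0.13 = 0.2169 m/d → t_B = 320/0.2169 = 1476 d
Total t = 2607 + 1476 = 4083 d
   = 4083 / 365 = 11.2 yr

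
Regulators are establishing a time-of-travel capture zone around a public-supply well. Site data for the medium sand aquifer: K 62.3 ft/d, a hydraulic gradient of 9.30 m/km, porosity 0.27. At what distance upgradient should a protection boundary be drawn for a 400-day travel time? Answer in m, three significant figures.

K = 62.3 ft/d × 0.3048 = 18.99 m/d
q = Ki = 18.99 × 0.0093 = 0.1766 m/d
Average linear velocity = 0.1766 / 0.27 = 0.6541 m/d
L = v × T = 0.6541 × 400 = 261.6 m

262 m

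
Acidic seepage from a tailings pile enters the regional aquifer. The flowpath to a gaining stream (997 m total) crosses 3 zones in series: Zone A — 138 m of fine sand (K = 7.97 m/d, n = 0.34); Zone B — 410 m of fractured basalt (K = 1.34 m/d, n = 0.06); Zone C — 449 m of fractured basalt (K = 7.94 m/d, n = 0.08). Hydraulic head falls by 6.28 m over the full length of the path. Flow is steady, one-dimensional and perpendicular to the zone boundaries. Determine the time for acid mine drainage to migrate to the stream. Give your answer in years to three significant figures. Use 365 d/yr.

17.8 years

Continuity: the same q passes through each zone, so ΔH = q·Σ(L_j/K_j) — the zones act as resistances in series.
Σ(L/K) = 138/7.97 + 410/1.34 + 449/7.94 = 17.31 + 306.0 + 56.55 = 379.8 d
q = ΔH / Σ(L/K) = 6.28 / 379.8 = 0.01653 m/d (same in every zone)
Zone A: v = q/n = 0.01653/0.34 = 0.04863 m/d → t_A = 138/0.04863 = 2838 d
Zone B: v = q/n = 0.01653/0.06 = 0.2756 m/d → t_B = 410/0.2756 = 1488 d
Zone C: v = q/n = 0.01653/0.08 = 0.2067 m/d → t_C = 449/0.2067 = 2173 d
Total t = 2838 + 1488 + 2173 = 6498 d
   = 6498 / 365 = 17.8 yr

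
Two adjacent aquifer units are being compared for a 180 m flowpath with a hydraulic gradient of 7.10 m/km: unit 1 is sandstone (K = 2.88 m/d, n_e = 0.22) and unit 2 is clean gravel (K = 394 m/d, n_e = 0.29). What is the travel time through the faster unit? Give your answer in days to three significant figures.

Unit 1 (sandstone): v = 2.88×0.0071/0.22 = 0.09295 m/d, t = 180/0.09295 = 1937 d
Unit 2 (clean gravel): v = 394×0.0071/0.29 = 9.646 m/d, t = 180/9.646 = 18.66 d
Faster unit: t = 18.7 d

18.7 days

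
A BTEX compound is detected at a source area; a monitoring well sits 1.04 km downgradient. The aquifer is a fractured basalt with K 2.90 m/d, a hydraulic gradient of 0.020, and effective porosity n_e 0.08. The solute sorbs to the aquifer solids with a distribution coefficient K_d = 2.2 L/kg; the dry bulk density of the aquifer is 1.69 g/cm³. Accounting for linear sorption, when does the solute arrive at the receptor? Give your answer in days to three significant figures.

Specific discharge q = 2.90 × 0.020 = 0.05800 m/d
Average linear velocity = 0.05800 / 0.08 = 0.7250 m/d
Retardation R = 1 + ρ_b·K_d/n = 1 + 1.69×2.2/0.08 = 47.48
Contaminant velocity v_c = v/R = 0.7250/47.48 = 0.01527 m/d
L = 1.04 km = 1040 m
t = L/v_c = 1040/0.01527 = 68100 d

68100 days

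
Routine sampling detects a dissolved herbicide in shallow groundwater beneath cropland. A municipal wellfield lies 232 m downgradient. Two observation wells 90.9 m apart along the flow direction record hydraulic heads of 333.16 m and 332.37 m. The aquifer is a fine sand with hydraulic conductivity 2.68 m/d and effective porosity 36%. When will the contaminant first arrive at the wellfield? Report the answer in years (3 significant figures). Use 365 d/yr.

Hydraulic gradient i = (333.16 − 332.37) / 90.9 = 0.79 / 90.9 = 0.008691
Specific discharge q = 2.68 × 0.008691 = 0.02329 m/d
Average linear velocity = 0.02329 / 0.36 = 0.06470 m/d
t = L / v = 232 / 0.06470 = 3586 d
   = 3586 / 365 = 9.82 yr

9.82 years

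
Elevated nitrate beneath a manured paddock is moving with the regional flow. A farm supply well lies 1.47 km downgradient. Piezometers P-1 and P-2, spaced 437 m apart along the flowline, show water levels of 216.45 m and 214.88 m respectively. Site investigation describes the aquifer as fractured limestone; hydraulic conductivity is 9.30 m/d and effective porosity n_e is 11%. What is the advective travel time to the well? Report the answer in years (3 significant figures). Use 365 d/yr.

Hydraulic gradient i = (216.45 − 214.88) / 437 = 1.57 / 437 = 0.003593
Specific discharge q = 9.30 × 0.003593 = 0.03341 m/d
v = Ki/n = 9.30·0.003593/0.11 = 0.3037 m/d
L = 1.47 km = 1470 m
t = L / v = 1470 / 0.3037 = 4840 d
   = 4840 / 365 = 13.3 yr

13.3 years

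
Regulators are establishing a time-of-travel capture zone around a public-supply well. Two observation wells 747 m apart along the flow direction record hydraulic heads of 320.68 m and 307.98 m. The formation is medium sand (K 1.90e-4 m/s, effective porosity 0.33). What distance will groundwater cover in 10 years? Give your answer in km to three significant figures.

Hydraulic gradient i = (320.68 − 307.98) / 747 = 12.70 / 747 = 0.01700
K = 1.90e-4 m/s × 86400 s/d = 16.42 m/d
Specific discharge q = 16.42 × 0.01700 = 0.2791 m/d
v_s = q/n_e = 0.2791/0.33 = 0.8457 m/d
T = 10 yr × 365 = 3650 d
L = v × T = 0.8457 × 3650 = 3087 m
   = 3.09 km

3.09 km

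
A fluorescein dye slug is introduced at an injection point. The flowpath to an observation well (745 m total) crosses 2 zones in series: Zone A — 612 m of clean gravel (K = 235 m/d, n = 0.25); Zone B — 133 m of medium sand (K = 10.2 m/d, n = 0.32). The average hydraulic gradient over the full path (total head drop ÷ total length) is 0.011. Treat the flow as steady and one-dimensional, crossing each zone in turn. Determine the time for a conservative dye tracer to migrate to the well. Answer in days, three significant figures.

373 days

Continuity: the same q passes through each zone, so ΔH = q·Σ(L_j/K_j) — the zones act as resistances in series.
Σ(L/K) = 612/235 + 133/10.2 = 2.604 + 13.04 = 15.64 d
K_eq = L_total / Σ(L/K) = 745 / 15.64 = 47.62 m/d
q = K_eq · i = 47.62 × 0.011 = 0.5239 m/d (same in every zone)
Zone A: v = q/n = 0.5239/0.25 = 2.095 m/d → t_A = 612/2.095 = 292.1 d
Zone B: v = q/n = 0.5239/0.32 = 1.637 m/d → t_B = 133/1.637 = 81.24 d
Total t = 292.1 + 81.24 = 373.3 d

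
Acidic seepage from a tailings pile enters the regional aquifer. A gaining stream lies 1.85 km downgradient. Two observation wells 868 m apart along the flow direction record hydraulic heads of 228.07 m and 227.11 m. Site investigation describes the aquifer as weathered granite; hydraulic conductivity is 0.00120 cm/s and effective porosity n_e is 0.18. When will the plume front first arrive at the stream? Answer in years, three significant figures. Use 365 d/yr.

796 years

Hydraulic gradient i = (228.07 − 227.11) / 868 = 0.96 / 868 = 0.001106
K = 0.00120 cm/s × 864 = 1.037 m/d
Darcy flux q = K·i = 1.037 × 0.001106 = 0.001147 m/d
v = Ki/n = 1.037·0.001106/0.18 = 0.006371 m/d
L = 1.85 km = 1850 m
t = L / v = 1850 / 0.006371 = 290400 d
   = 290400 / 365 = 796 yr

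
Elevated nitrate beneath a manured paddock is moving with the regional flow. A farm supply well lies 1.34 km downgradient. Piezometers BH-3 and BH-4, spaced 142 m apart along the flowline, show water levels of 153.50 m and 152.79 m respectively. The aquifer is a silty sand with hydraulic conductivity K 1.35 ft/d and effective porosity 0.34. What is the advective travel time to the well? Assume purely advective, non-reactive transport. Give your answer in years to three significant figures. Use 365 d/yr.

607 years

Hydraulic gradient i = (153.50 − 152.79) / 142 = 0.71 / 142 = 0.005000
K = 1.35 ft/d × 0.3048 = 0.4115 m/d
Darcy flux q = K·i = 0.4115 × 0.005000 = 0.002057 m/d
Seepage velocity v = q / n = 0.002057 / 0.34 = 0.006051 m/d
L = 1.34 km = 1340 m
t = L / v = 1340 / 0.006051 = 221400 d
   = 221400 / 365 = 607 yr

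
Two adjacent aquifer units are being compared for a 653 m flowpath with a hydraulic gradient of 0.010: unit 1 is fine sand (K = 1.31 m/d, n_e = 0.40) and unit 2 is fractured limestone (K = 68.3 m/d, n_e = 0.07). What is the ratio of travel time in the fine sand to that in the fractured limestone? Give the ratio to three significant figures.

Unit 1 (fine sand): v = 1.31×0.010/0.40 = 0.03275 m/d, t = 653/0.03275 = 19940 d
Unit 2 (fractured limestone): v = 68.3×0.010/0.07 = 9.757 m/d, t = 653/9.757 = 66.93 d
t(fine sand) / t(fractured limestone) = 19940/66.93 = 298

298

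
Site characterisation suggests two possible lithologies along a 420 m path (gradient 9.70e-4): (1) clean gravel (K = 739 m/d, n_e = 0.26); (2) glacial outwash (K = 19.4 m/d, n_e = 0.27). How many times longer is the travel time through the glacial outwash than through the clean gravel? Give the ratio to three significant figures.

Unit 1 (clean gravel): v = 739×9.7e-4/0.26 = 2.757 m/d, t = 420/2.757 = 152.3 d
Unit 2 (glacial outwash): v = 19.4×9.7e-4/0.27 = 0.06970 m/d, t = 420/0.06970 = 6026 d
t(glacial outwash) / t(clean gravel) = 6026/152.3 = 39.6

39.6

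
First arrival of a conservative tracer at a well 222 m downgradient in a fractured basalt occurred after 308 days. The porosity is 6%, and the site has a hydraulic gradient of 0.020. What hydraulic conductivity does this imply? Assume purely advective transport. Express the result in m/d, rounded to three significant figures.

v = L / t = 222 / 308 = 0.7208 m/d
K = v · n / i = 0.7208 × 0.06 / 0.020 = 2.16 m/d

2.16 m/d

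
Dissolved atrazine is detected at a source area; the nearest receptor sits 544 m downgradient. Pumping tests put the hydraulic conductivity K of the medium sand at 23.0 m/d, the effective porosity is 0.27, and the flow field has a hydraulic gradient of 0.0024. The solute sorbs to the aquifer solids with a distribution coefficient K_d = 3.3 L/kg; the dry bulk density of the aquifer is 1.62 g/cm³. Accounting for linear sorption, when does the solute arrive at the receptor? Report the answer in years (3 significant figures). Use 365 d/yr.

q = Ki = 23.0 × 0.0024 = 0.05520 m/d
Average linear velocity = 0.05520 / 0.27 = 0.2044 m/d
Retardation R = 1 + ρ_b·K_d/n = 1 + 1.62×3.3/0.27 = 20.80
Contaminant velocity v_c = v/R = 0.2044/20.80 = 0.009829 m/d
t = L/v_c = 544/0.009829 = 55350 d
   = 55350/365 = 152 yr

152 years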